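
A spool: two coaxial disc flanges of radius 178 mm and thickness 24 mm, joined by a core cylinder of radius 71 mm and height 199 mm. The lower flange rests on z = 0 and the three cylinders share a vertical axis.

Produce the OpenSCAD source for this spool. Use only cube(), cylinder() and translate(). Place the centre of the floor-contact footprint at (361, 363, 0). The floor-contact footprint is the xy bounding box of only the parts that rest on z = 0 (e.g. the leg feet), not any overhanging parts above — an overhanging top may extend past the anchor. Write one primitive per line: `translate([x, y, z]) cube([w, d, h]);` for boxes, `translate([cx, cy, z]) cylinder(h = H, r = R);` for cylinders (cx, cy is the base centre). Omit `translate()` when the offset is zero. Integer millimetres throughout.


translate([361, 363, 0]) cylinder(h = 24, r = 178);
translate([361, 363, 24]) cylinder(h = 199, r = 71);
translate([361, 363, 223]) cylinder(h = 24, r = 178);


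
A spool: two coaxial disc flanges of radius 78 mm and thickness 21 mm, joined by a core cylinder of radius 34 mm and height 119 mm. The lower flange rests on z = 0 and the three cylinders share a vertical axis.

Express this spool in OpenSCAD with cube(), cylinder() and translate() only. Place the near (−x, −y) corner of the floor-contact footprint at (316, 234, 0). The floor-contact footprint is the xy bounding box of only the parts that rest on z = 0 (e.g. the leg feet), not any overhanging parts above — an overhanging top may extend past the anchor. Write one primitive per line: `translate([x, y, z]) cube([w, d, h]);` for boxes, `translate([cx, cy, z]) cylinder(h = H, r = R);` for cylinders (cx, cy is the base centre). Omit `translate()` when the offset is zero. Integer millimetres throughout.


translate([394, 312, 0]) cylinder(h = 21, r = 78);
translate([394, 312, 21]) cylinder(h = 119, r = 34);
translate([394, 312, 140]) cylinder(h = 21, r = 78);


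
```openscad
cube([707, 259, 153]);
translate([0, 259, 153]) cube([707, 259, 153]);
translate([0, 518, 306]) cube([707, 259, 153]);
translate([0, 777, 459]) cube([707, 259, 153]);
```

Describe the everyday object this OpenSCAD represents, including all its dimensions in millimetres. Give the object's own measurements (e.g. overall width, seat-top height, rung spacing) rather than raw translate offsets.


A straight staircase of 4 solid steps. Each step is 707 mm wide (x), 259 mm deep (y, the going) and 153 mm tall (the rise). The first step rests on the floor; each subsequent step sits one going further in +y and one rise higher in +z, directly behind and above the previous step with no overlap.


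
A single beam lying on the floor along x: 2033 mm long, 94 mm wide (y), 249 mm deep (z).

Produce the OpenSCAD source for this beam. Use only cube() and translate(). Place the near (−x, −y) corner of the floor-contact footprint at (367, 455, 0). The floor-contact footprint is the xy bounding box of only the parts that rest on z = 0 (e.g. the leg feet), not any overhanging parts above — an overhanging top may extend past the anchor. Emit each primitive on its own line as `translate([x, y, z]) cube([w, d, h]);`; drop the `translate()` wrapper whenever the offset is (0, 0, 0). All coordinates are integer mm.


translate([367, 455, 0]) cube([2033, 94, 249]);


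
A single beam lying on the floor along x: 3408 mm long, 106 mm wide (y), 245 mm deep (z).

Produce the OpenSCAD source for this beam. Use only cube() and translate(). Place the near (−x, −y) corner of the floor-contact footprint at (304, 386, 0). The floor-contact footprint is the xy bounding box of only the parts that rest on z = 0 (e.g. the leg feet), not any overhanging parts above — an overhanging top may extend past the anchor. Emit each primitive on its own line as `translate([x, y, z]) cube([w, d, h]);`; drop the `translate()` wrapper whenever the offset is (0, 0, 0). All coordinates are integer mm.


translate([304, 386, 0]) cube([3408, 106, 245]);


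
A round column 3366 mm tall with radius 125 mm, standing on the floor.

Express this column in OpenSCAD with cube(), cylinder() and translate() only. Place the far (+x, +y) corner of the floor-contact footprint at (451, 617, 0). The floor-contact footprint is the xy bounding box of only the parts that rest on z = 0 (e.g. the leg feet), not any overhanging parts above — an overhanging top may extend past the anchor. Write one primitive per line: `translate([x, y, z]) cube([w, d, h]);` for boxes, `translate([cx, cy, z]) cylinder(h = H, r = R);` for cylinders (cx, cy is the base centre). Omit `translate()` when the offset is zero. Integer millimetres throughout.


translate([326, 492, 0]) cylinder(h = 3366, r = 125);


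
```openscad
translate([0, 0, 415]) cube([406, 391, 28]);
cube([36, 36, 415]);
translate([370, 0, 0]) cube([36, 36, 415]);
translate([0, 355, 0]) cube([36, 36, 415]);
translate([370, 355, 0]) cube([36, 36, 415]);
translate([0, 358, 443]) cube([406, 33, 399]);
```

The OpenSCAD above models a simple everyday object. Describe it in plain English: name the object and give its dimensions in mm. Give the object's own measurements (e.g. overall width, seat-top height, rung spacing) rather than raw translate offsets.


A chair. The seat is a 406×391×28 mm slab with its top at z = 443 mm, on four 36×36 mm corner legs (flush with the seat edges, standing on z = 0). A flat backrest 33 mm thick, 399 mm tall, spans the full seat width and rises from the seat top along its +y edge, rear face flush with the rear of the seat.


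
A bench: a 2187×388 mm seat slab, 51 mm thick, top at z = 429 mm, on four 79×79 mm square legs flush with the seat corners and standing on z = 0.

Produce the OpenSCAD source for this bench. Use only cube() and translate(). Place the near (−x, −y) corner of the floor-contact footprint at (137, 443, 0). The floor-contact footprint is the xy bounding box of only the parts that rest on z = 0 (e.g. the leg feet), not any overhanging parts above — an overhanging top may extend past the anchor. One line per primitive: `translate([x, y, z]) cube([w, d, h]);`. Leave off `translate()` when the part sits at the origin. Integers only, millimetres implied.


// leg_h = 429 − 51 = 378
translate([137, 443, 378]) cube([2187, 388, 51]);
translate([137, 443, 0]) cube([79, 79, 378]);
translate([137, 752, 0]) cube([79, 79, 378]);
translate([2245, 443, 0]) cube([79, 79, 378]);
translate([2245, 752, 0]) cube([79, 79, 378]);


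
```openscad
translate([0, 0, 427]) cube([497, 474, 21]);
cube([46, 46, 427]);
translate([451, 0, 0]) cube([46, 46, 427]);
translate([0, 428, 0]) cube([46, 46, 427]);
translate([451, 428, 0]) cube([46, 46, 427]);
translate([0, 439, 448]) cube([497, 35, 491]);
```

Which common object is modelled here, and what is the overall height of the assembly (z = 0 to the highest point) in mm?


A chair. The overall height is 939 mm.

A slab on four corner posts with a tall panel at the back — a chair. The seat slab sits at z = 427 with thickness 21, and the 491 mm backrest starts at the seat top, so the overall height is 427 + 21 + 491 = 939 mm.


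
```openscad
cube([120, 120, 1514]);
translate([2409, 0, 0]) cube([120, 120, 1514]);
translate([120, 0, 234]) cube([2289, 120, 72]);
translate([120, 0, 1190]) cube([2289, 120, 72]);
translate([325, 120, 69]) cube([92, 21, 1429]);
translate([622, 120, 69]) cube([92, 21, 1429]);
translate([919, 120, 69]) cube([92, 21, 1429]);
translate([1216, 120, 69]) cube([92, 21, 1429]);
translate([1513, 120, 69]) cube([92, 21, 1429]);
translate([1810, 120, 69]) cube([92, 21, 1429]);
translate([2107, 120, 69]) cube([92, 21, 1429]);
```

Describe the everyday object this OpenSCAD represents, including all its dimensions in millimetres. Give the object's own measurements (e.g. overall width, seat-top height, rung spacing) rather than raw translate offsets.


A fence section. Two 120×120 mm posts, 1514 mm tall, stand on the floor with a clear span of 2289 mm between their inner faces. Two horizontal rails of 120×72 mm section span the gap between the posts with their undersides at z = 234 mm and z = 1190 mm, flush with the posts' −y face. 7 pickets, each 92 mm wide, 21 mm thick and 1429 mm tall, are fixed to the +y face of the rails with their bottoms at z = 69 mm, spaced across the span with a 205 mm gap after the −x post and between neighbouring pickets, with 210 mm left before the +x post.


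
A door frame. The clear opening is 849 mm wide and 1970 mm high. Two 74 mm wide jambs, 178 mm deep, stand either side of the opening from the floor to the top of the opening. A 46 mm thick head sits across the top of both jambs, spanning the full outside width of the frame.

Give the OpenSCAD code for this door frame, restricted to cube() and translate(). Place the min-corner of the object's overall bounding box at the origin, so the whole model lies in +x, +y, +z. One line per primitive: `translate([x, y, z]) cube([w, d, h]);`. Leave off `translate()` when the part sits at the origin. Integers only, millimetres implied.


cube([74, 178, 1970]);
translate([923, 0, 0]) cube([74, 178, 1970]);
translate([0, 0, 1970]) cube([997, 178, 46]);


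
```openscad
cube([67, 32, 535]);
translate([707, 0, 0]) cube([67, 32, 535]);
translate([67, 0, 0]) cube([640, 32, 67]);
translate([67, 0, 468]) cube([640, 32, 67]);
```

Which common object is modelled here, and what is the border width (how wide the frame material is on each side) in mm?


A picture frame. The border width is 67 mm.

Four thin pieces enclosing a rectangular opening — a picture frame. The two full-height stiles are 535 mm tall; the top rail sits at z = 468 and is 67 mm tall, so the border above the opening is 535 − 468 = 67 mm, matching the stile x-width.


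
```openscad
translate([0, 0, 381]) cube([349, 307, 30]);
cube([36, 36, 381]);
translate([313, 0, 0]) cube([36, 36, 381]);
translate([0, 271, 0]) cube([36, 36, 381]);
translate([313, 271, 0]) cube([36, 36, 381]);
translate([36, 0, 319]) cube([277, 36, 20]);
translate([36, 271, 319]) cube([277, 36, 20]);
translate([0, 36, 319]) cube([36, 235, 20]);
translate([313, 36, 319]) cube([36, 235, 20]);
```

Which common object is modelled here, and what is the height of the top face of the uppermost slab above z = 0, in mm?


A stool. The seat height is 411 mm.

A 349×307×30 slab at z = 381 on four corner posts — a stool. The seat top is 381 + 30 = 411 mm.


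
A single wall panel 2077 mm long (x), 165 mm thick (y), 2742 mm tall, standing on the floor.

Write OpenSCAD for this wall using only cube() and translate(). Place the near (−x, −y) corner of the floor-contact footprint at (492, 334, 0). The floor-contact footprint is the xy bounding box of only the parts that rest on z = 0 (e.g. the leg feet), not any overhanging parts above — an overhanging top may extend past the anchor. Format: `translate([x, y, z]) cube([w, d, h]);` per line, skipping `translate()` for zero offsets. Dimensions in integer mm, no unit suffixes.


translate([492, 334, 0]) cube([2077, 165, 2742]);


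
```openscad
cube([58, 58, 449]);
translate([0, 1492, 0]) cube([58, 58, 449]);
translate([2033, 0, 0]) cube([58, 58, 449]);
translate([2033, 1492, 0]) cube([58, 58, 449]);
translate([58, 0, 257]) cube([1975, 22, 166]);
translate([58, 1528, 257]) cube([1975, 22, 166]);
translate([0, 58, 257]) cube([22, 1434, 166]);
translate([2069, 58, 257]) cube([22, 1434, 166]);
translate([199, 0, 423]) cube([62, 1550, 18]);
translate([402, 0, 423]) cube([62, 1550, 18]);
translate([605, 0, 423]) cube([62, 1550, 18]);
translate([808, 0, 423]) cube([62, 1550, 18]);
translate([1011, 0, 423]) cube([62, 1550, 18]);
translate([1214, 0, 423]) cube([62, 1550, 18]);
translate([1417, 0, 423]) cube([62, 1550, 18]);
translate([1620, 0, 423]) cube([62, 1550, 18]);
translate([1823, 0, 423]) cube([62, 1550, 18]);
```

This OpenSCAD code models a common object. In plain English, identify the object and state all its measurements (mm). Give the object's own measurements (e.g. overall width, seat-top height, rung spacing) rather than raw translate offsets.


A bed frame 2091 mm long (x) by 1550 mm wide (y). Four 58×58 mm corner posts, 449 mm tall, at the corners of the footprint. Four rails of 22 mm thickness and 166 mm height run between adjacent posts with their undersides at z = 257 mm, their outer faces flush with the outside of the frame (the two x-running rails run between the posts' inner faces; the two y-running rails run between the posts' inner faces). 9 slats, each 62 mm wide (x) and 18 mm thick, lie across the top of the two x-running rails, running the full 1550 mm width of the frame in y; along x they sit between the end posts with a 141 mm gap after the −x posts and between neighbouring slats, leaving 148 mm before the +x posts.


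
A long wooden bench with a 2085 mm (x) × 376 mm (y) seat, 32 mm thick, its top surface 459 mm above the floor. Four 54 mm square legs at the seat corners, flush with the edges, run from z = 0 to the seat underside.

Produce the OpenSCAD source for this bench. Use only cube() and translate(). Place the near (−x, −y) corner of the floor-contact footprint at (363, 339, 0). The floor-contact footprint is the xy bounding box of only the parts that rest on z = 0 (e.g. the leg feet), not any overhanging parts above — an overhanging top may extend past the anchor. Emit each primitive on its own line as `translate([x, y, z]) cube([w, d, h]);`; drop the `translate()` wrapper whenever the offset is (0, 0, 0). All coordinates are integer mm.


translate([363, 339, 427]) cube([2085, 376, 32]);
translate([363, 339, 0]) cube([54, 54, 427]);
translate([363, 661, 0]) cube([54, 54, 427]);
translate([2394, 339, 0]) cube([54, 54, 427]);
translate([2394, 661, 0]) cube([54, 54, 427]);


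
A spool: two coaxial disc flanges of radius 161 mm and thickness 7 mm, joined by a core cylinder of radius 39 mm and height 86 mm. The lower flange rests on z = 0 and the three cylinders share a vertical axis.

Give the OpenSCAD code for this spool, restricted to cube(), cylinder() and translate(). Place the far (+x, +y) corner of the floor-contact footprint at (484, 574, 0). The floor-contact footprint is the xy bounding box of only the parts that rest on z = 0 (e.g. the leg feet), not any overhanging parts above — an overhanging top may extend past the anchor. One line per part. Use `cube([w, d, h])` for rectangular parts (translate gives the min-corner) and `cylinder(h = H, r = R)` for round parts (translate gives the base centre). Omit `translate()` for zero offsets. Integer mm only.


translate([323, 413, 0]) cylinder(h = 7, r = 161);
translate([323, 413, 7]) cylinder(h = 86, r = 39);
translate([323, 413, 93]) cylinder(h = 7, r = 161);


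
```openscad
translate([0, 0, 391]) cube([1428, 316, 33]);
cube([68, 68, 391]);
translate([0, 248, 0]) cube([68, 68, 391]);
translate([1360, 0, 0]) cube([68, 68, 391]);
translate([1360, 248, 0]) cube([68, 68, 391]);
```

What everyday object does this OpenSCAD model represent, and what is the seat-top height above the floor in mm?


A bench. The seat-top height is 424 mm.

A long slab on four corner posts — a bench. The slab sits at z = 391 with thickness 33, so the top is 391 + 33 = 424 mm.


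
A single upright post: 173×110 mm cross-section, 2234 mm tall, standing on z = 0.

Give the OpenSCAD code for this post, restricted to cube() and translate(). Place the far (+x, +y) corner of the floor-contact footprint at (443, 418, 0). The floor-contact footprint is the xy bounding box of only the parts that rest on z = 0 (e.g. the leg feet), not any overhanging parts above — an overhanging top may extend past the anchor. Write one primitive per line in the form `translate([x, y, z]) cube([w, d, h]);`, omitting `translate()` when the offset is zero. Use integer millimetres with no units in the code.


translate([270, 308, 0]) cube([173, 110, 2234]);


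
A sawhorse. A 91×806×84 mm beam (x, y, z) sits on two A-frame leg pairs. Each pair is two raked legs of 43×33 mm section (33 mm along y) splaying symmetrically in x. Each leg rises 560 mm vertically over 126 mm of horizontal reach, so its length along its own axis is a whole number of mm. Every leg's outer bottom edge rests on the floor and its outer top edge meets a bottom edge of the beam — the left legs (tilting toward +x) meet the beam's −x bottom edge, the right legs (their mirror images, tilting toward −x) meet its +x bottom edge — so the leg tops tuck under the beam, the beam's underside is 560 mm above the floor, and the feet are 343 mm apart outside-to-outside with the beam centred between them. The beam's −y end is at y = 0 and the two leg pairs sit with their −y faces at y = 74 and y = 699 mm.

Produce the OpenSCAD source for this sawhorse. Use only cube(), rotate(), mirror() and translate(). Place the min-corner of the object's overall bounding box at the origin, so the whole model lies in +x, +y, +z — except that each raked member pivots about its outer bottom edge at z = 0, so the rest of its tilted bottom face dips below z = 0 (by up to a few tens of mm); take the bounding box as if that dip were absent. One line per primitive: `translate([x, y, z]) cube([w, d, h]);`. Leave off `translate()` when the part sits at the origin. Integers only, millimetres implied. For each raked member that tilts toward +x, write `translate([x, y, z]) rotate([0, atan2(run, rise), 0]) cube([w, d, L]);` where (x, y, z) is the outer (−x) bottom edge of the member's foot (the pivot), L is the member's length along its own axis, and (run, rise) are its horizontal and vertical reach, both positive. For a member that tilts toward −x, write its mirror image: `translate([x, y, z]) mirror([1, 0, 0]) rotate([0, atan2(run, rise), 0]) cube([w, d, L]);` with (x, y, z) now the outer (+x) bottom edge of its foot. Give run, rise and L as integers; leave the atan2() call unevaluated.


translate([126, 0, 560]) cube([91, 806, 84]);
translate([0, 74, 0]) rotate([0, atan2(126, 560), 0]) cube([43, 33, 574]);
translate([343, 74, 0]) mirror([1, 0, 0]) rotate([0, atan2(126, 560), 0]) cube([43, 33, 574]);
translate([0, 699, 0]) rotate([0, atan2(126, 560), 0]) cube([43, 33, 574]);
translate([343, 699, 0]) mirror([1, 0, 0]) rotate([0, atan2(126, 560), 0]) cube([43, 33, 574]);


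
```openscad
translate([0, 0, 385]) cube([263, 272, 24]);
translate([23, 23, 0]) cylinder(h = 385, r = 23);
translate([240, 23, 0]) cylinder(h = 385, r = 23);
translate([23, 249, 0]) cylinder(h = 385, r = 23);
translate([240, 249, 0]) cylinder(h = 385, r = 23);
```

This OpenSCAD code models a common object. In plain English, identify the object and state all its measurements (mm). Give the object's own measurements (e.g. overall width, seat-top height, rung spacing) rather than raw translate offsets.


A simple wooden stool: a rectangular seat 263 mm (x) by 272 mm (y), 24 mm thick, top face at z = 409 mm, on four round legs, each 46 mm in diameter. The legs rest on z = 0, each leg's axis is inset half a diameter from the nearest pair of seat edges (so the leg's bounding box is flush with the corner).


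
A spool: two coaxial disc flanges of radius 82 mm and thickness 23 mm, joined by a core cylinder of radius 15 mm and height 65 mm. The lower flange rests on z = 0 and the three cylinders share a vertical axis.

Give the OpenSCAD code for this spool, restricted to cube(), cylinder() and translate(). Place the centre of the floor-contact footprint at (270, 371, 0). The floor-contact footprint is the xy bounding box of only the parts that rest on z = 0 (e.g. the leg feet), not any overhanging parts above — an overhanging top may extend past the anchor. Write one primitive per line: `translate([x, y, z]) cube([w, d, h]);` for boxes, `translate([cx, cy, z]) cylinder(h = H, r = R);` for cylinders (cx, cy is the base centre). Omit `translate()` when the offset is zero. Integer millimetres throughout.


translate([270, 371, 0]) cylinder(h = 23, r = 82);
translate([270, 371, 23]) cylinder(h = 65, r = 15);
translate([270, 371, 88]) cylinder(h = 23, r = 82);


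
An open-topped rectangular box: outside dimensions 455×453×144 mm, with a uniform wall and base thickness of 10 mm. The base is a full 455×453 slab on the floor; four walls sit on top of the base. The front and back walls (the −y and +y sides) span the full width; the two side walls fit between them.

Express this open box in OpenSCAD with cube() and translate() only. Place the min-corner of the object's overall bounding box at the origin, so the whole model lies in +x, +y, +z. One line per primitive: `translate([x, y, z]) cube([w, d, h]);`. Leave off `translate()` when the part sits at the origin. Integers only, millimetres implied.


cube([455, 453, 10]);
translate([0, 0, 10]) cube([455, 10, 134]);
translate([0, 443, 10]) cube([455, 10, 134]);
translate([0, 10, 10]) cube([10, 433, 134]);
translate([445, 10, 10]) cube([10, 433, 134]);


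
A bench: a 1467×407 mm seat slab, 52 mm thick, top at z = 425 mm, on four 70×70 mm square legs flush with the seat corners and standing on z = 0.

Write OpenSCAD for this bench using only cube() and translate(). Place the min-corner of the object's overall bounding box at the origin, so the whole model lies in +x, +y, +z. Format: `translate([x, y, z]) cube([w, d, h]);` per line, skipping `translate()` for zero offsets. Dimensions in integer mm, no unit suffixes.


translate([0, 0, 373]) cube([1467, 407, 52]);
cube([70, 70, 373]);
translate([0, 337, 0]) cube([70, 70, 373]);
translate([1397, 0, 0]) cube([70, 70, 373]);
translate([1397, 337, 0]) cube([70, 70, 373]);


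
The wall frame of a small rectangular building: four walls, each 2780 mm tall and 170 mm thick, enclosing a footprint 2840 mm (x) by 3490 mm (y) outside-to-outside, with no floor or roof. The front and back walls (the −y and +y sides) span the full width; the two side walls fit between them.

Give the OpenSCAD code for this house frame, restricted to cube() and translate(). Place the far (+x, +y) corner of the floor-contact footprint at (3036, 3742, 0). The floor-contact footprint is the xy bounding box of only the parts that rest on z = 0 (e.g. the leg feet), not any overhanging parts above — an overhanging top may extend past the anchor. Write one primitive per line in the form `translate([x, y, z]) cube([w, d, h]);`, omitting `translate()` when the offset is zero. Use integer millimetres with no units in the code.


translate([196, 252, 0]) cube([2840, 170, 2780]);
translate([196, 3572, 0]) cube([2840, 170, 2780]);
translate([196, 422, 0]) cube([170, 3150, 2780]);
translate([2866, 422, 0]) cube([170, 3150, 2780]);


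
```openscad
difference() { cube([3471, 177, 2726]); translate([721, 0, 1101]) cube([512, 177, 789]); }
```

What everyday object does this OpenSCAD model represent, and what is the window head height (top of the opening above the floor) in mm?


A wall with a window opening. The window head height is 1890 mm.

A wall with a rectangular opening subtracted — a window. Sill at z = 1101, opening 789 mm tall, so the head is at 1101 + 789 = 1890 mm.


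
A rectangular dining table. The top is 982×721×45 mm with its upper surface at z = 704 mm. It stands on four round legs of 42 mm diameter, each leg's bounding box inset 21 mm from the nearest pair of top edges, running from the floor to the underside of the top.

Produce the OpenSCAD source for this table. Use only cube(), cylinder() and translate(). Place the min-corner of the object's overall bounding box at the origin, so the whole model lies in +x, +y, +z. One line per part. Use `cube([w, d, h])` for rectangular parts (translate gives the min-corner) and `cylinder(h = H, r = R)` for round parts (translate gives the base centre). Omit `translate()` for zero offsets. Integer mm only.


translate([0, 0, 659]) cube([982, 721, 45]);
translate([42, 42, 0]) cylinder(h = 659, r = 21);
translate([940, 42, 0]) cylinder(h = 659, r = 21);
translate([42, 679, 0]) cylinder(h = 659, r = 21);
translate([940, 679, 0]) cylinder(h = 659, r = 21);


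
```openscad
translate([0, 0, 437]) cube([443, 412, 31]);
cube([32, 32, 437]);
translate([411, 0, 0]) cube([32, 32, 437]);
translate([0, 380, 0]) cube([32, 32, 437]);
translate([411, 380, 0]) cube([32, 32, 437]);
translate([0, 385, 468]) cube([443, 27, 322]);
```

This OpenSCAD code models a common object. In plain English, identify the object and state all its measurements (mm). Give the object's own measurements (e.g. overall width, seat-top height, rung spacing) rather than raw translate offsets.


A chair. The seat is a 443×412×31 mm slab with its top at z = 468 mm, on four 32×32 mm corner legs (flush with the seat edges, standing on z = 0). A flat backrest 27 mm thick, 322 mm tall, spans the full seat width and rises from the seat top along its +y edge, rear face flush with the rear of the seat.


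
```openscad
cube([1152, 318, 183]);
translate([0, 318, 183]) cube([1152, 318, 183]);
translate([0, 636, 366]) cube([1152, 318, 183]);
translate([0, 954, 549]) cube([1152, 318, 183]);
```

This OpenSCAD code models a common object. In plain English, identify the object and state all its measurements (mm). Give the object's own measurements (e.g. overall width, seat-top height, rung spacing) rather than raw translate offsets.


A straight staircase of 4 solid steps. Each step is 1152 mm wide (x), 318 mm deep (y, the going) and 183 mm tall (the rise). The first step rests on the floor; each subsequent step sits one going further in +y and one rise higher in +z, directly behind and above the previous step with no overlap.


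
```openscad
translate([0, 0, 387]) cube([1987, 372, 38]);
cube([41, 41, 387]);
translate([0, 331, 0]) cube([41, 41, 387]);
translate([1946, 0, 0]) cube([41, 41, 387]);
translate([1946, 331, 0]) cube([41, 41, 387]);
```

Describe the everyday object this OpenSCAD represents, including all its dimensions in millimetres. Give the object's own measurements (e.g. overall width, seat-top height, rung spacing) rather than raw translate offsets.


A long wooden bench with a 1987 mm (x) × 372 mm (y) seat, 38 mm thick, its top surface 425 mm above the floor. Four 41 mm square legs at the seat corners, flush with the edges, run from z = 0 to the seat underside.


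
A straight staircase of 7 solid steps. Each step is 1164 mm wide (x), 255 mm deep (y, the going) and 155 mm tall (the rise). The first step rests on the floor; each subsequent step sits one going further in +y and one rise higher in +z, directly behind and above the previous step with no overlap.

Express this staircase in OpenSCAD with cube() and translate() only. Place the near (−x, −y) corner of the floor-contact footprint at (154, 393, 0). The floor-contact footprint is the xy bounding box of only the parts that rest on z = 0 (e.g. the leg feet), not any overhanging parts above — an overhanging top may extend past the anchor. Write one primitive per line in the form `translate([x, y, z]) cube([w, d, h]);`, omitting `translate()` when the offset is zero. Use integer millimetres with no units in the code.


translate([154, 393, 0]) cube([1164, 255, 155]);
translate([154, 648, 155]) cube([1164, 255, 155]);
translate([154, 903, 310]) cube([1164, 255, 155]);
translate([154, 1158, 465]) cube([1164, 255, 155]);
translate([154, 1413, 620]) cube([1164, 255, 155]);
translate([154, 1668, 775]) cube([1164, 255, 155]);
translate([154, 1923, 930]) cube([1164, 255, 155]);


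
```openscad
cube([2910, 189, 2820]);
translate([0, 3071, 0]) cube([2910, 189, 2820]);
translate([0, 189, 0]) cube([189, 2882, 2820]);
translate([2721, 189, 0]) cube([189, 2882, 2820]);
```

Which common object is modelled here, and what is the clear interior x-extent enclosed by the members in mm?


A house (or room) frame. The interior width is 2532 mm.

Four 2820 mm walls enclosing a rectangle with no floor or roof — a room or house frame. Outside width is 2910 mm and wall thickness is 189 mm, so the interior width is 2910 − 2 × 189 = 2532 mm.


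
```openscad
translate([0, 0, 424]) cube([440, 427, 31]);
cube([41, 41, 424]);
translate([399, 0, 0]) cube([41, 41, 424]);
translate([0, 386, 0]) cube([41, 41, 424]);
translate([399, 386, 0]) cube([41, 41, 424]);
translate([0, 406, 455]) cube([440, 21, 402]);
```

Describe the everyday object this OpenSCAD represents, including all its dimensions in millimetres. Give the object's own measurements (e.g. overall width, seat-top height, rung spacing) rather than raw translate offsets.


A chair. The seat is a 440×427×31 mm slab with its top at z = 455 mm, on four 41×41 mm corner legs (flush with the seat edges, standing on z = 0). A flat backrest 21 mm thick, 402 mm tall, spans the full seat width and rises from the seat top along its +y edge, rear face flush with the rear of the seat.


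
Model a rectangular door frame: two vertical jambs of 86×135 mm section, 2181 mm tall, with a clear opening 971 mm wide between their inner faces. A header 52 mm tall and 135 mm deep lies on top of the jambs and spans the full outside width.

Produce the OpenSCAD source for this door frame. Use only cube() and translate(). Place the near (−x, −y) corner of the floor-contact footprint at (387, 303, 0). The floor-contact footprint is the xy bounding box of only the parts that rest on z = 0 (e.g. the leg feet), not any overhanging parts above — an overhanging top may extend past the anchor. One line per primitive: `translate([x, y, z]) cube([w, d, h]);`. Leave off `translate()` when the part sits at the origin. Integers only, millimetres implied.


translate([387, 303, 0]) cube([86, 135, 2181]);
translate([1444, 303, 0]) cube([86, 135, 2181]);
translate([387, 303, 2181]) cube([1143, 135, 52]);


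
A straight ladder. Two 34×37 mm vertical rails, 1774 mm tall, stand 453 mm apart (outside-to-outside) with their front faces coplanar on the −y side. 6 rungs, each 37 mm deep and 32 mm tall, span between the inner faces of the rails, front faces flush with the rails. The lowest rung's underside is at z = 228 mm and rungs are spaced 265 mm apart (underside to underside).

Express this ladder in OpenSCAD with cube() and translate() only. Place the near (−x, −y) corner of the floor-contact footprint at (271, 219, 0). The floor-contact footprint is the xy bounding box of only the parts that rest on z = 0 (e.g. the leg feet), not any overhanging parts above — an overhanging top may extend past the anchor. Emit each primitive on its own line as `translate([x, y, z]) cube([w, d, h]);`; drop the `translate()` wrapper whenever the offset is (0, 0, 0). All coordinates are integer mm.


translate([271, 219, 0]) cube([34, 37, 1774]);
translate([690, 219, 0]) cube([34, 37, 1774]);
translate([305, 219, 228]) cube([385, 37, 32]);
translate([305, 219, 493]) cube([385, 37, 32]);
translate([305, 219, 758]) cube([385, 37, 32]);
translate([305, 219, 1023]) cube([385, 37, 32]);
translate([305, 219, 1288]) cube([385, 37, 32]);
translate([305, 219, 1553]) cube([385, 37, 32]);


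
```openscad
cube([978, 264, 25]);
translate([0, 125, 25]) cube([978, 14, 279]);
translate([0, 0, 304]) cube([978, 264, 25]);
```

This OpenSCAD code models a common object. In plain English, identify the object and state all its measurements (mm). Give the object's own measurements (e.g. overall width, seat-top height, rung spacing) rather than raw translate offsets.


An I-beam lying along x, 978 mm long. Overall section height 329 mm. Two flanges 264 mm wide (y) and 25 mm thick, one on the floor and one at the top; a web 14 mm thick runs between them, centred on the flange width.


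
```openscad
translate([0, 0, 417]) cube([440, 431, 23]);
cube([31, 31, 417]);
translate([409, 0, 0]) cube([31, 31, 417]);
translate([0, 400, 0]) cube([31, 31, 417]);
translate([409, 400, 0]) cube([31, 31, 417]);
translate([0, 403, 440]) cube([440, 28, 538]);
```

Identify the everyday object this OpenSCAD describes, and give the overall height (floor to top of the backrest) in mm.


A chair. The overall height is 978 mm.

A slab on four corner posts with a tall panel at the back — a chair. The seat slab sits at z = 417 with thickness 23, and the 538 mm backrest starts at the seat top, so the overall height is 417 + 23 + 538 = 978 mm.


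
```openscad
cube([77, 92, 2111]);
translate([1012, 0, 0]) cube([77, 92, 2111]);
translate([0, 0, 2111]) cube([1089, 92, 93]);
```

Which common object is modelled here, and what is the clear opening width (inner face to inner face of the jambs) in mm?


A door frame. The clear opening width is 935 mm.

Two 2111 mm tall posts with a header on top — a door frame. The left jamb is 77 mm wide at x = 0; the right jamb starts at x = 1012. The clear opening is 1012 − 77 = 935 mm.


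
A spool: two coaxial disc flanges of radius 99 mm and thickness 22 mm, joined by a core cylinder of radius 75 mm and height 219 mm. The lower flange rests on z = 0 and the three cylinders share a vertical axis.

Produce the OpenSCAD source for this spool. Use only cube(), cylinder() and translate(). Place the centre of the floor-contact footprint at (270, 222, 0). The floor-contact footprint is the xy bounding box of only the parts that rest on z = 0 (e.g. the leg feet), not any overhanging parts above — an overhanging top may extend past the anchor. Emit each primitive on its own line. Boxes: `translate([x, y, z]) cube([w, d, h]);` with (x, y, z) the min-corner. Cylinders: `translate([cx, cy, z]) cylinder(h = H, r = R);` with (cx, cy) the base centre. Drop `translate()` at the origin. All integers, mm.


translate([270, 222, 0]) cylinder(h = 22, r = 99);
translate([270, 222, 22]) cylinder(h = 219, r = 75);
translate([270, 222, 241]) cylinder(h = 22, r = 99);


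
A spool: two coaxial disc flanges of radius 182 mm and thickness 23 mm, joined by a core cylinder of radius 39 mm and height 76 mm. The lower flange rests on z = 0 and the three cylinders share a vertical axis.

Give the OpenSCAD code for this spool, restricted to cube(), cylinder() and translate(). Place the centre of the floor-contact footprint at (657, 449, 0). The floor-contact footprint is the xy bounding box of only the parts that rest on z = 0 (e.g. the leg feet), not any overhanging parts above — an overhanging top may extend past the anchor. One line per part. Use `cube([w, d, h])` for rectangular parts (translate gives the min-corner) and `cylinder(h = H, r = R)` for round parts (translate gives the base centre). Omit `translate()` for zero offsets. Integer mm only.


translate([657, 449, 0]) cylinder(h = 23, r = 182);
translate([657, 449, 23]) cylinder(h = 76, r = 39);
translate([657, 449, 99]) cylinder(h = 23, r = 182);


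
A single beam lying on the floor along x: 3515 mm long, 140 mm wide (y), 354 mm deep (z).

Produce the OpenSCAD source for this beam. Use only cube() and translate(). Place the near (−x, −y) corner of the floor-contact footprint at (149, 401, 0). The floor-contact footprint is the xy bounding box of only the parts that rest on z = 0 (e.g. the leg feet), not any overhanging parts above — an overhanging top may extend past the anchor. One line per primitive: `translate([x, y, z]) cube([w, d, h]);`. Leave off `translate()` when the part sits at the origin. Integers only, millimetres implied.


translate([149, 401, 0]) cube([3515, 140, 354]);


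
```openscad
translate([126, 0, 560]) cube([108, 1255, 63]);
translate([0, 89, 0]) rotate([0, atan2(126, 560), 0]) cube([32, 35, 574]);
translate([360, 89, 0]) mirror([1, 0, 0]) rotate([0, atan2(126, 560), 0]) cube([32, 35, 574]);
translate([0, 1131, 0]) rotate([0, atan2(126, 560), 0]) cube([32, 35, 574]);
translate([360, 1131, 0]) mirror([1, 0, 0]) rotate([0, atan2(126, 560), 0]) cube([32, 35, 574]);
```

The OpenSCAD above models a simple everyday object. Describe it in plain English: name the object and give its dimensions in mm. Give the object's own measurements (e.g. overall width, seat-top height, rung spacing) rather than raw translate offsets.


A sawhorse. A 108×1255×63 mm beam (x, y, z) sits on two A-frame leg pairs. Each pair is two raked legs of 32×35 mm section (35 mm along y) splaying symmetrically in x. Each leg rises 560 mm vertically over 126 mm of horizontal reach and is 574 mm long along its own axis. Every leg's outer bottom edge rests on the floor and its outer top edge meets a bottom edge of the beam — the left legs (tilting toward +x) meet the beam's −x bottom edge, the right legs (their mirror images, tilting toward −x) meet its +x bottom edge — so the leg tops tuck under the beam, the beam's underside is 560 mm above the floor, and the feet are 360 mm apart outside-to-outside with the beam centred between them. The two leg pairs are set in 89 mm from either end of the beam.


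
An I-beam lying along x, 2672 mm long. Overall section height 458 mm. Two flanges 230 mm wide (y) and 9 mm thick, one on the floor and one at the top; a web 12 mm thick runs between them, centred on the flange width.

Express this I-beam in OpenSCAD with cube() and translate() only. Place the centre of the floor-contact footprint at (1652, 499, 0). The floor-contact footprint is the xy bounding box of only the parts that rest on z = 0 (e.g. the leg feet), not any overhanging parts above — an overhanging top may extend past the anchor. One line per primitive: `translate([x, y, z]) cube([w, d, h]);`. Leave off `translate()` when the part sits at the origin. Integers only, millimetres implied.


translate([316, 384, 0]) cube([2672, 230, 9]);
translate([316, 493, 9]) cube([2672, 12, 440]);
translate([316, 384, 449]) cube([2672, 230, 9]);


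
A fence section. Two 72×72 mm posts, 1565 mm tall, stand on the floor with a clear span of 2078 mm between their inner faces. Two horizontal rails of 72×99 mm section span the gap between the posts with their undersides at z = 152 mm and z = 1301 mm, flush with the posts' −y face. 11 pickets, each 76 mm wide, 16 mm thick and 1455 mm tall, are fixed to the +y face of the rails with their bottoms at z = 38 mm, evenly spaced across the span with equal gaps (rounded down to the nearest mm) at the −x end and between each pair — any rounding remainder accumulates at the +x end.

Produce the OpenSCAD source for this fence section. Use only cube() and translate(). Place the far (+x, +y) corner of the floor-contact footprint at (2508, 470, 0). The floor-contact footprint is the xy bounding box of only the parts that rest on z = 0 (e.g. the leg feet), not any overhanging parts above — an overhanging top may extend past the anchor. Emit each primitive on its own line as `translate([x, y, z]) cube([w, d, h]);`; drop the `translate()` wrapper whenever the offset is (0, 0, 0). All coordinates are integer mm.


translate([286, 398, 0]) cube([72, 72, 1565]);
translate([2436, 398, 0]) cube([72, 72, 1565]);
translate([358, 398, 152]) cube([2078, 72, 99]);
translate([358, 398, 1301]) cube([2078, 72, 99]);
translate([461, 470, 38]) cube([76, 16, 1455]);
translate([640, 470, 38]) cube([76, 16, 1455]);
translate([819, 470, 38]) cube([76, 16, 1455]);
translate([998, 470, 38]) cube([76, 16, 1455]);
translate([1177, 470, 38]) cube([76, 16, 1455]);
translate([1356, 470, 38]) cube([76, 16, 1455]);
translate([1535, 470, 38]) cube([76, 16, 1455]);
translate([1714, 470, 38]) cube([76, 16, 1455]);
translate([1893, 470, 38]) cube([76, 16, 1455]);
translate([2072, 470, 38]) cube([76, 16, 1455]);
translate([2251, 470, 38]) cube([76, 16, 1455]);


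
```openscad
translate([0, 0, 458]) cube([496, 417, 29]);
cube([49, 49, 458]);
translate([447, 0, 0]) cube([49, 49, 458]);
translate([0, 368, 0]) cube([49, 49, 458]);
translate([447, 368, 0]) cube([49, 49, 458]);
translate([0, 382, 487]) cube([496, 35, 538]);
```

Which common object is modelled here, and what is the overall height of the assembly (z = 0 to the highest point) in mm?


A chair. The overall height is 1025 mm.

A slab on four corner posts with a tall panel at the back — a chair. The seat slab sits at z = 458 with thickness 29, and the 538 mm backrest starts at the seat top, so the overall height is 458 + 29 + 538 = 1025 mm.


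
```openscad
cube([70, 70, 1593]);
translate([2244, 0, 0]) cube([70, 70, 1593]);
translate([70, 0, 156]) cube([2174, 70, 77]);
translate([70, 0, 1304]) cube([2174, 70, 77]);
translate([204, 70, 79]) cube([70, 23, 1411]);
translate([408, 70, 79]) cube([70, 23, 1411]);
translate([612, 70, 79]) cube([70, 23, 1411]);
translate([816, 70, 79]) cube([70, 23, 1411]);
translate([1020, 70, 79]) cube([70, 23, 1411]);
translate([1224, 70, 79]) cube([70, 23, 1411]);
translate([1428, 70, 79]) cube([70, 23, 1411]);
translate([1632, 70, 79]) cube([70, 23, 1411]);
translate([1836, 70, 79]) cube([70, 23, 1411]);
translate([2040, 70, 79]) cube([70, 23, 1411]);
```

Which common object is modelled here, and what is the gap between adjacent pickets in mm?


A fence section. The picket gap is 134 mm.

Two posts, two rails, 10 pickets — a fence section. Span 2174 mm holds 10 pickets of 70 mm with 11 equal gaps: ⌊(2174 − 10·70) / 11⌋ = 134 mm.
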